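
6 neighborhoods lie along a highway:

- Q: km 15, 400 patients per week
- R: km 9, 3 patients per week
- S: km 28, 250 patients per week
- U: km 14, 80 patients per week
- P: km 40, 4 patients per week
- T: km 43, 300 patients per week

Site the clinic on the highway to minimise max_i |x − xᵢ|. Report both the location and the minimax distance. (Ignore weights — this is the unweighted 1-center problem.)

The 1-center on a line is the midpoint of the two extreme points: leftmost at 9, rightmost at 43.
Optimal location = (9 + 43)/2 = 26; maximum distance = (43 − 9)/2 = 17.

location 26, max distance 17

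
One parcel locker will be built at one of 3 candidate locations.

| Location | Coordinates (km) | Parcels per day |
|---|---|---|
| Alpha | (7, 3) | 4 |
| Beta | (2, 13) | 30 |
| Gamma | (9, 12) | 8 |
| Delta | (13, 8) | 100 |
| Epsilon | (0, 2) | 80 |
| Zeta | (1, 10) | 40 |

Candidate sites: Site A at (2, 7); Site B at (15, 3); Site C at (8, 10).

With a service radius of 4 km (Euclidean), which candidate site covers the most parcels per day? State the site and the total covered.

Coverage radius r = 4 km; a point is covered iff (Δx)²+(Δy)² ≤ 4² = 16.
  Site A (2, 7): covers {Zeta} → 40
  Site B (15, 3): covers {none} → 0
  Site C (8, 10): covers {Gamma} → 8
Maximum coverage at Site A: 40 parcels per day.

Site A, covering 40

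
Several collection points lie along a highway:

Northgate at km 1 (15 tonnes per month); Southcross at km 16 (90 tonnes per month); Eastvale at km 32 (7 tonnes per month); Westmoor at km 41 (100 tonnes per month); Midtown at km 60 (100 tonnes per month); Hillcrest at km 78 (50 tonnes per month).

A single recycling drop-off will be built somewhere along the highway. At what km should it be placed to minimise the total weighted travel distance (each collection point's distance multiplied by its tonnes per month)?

x = 41

For a sum of weighted absolute distances on a line, the optimum is the weighted median (not the mean). Total weight W = 362; half-weight = 181.
Sort by position and accumulate weight:
  km 1 (Northgate, w=15) → cum 15
  km 16 (Southcross, w=90) → cum 105
  km 32 (Eastvale, w=7) → cum 112
  km 41 (Westmoor, w=100) → cum 212  ≥ 181 → median here
  km 60 (Midtown, w=100) → cum 312
  km 78 (Hillcrest, w=50) → cum 362
Optimal location: km 41.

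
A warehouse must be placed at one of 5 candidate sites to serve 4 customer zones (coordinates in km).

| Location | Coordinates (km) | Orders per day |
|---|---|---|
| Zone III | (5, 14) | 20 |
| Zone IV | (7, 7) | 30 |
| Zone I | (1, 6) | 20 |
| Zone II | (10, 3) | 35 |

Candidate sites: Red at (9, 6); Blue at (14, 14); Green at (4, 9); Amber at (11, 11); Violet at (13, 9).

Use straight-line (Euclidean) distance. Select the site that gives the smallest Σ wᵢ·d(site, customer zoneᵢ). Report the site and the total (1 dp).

Red, total 516.6 km

Total weighted distance at each candidate:
  Red (9, 6): total = 516.6
  Blue (14, 14): total = 1191.9
  Green (4, 9): total = 592.0
  Amber (11, 11): total = 809.7
  Violet (13, 9): total = 860.6
Minimum is at Red with total 516.6 km.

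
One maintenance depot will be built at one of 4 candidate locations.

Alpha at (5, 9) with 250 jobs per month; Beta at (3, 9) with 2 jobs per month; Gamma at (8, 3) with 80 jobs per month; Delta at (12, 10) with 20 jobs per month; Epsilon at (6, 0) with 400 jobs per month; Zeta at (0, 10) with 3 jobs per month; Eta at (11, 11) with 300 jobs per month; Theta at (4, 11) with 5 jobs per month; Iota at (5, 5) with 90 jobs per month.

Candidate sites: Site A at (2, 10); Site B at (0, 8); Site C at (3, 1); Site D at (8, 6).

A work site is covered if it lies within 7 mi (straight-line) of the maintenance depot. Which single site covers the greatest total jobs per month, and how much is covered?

Coverage radius r = 7 mi; a point is covered iff (Δx)²+(Δy)² ≤ 7² = 49.
  Site A (2, 10): covers {Alpha, Beta, Zeta, Theta, Iota} → 350
  Site B (0, 8): covers {Alpha, Beta, Zeta, Theta, Iota} → 350
  Site C (3, 1): covers {Gamma, Epsilon, Iota} → 570
  Site D (8, 6): covers {Alpha, Beta, Gamma, Delta, Epsilon, Eta, Theta, Iota} → 1147
Maximum coverage at Site D: 1147 jobs per month.

Site D, covering 1147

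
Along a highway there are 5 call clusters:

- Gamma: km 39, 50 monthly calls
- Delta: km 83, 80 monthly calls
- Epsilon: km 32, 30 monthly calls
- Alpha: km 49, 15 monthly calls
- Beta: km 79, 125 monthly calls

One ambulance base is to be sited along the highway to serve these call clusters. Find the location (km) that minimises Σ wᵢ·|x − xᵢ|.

For a sum of weighted absolute distances on a line, the optimum is the weighted median (not the mean). Total weight W = 300; half-weight = 150.
Sort by position and accumulate weight:
  km 32 (Epsilon, w=30) → cum 30
  km 39 (Gamma, w=50) → cum 80
  km 49 (Alpha, w=15) → cum 95
  km 79 (Beta, w=125) → cum 220  ≥ 150 → median here
  km 83 (Delta, w=80) → cum 300
Optimal location: km 79.

x = 79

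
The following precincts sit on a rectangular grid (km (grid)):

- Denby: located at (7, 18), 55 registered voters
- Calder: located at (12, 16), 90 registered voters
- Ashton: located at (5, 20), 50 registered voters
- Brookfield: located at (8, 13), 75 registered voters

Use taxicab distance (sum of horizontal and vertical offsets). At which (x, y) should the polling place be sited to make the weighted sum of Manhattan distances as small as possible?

Manhattan distance separates: Σwᵢ(|x−xᵢ|+|y−yᵢ|) = Σwᵢ|x−xᵢ| + Σwᵢ|y−yᵢ|, so x and y are optimised independently as 1-D weighted medians.
Total weight W = 270; half = 135.
x-coordinate, sorted with cumulative weight:
  x=5 (Ashton, w=50) cum 50
  x=7 (Denby, w=55) cum 105
  x=8 (Brookfield, w=75) cum 180  ← median
  x=12 (Calder, w=90) cum 270
⇒ x* = 8
y-coordinate, sorted with cumulative weight:
  y=13 (Brookfield, w=75) cum 75
  y=16 (Calder, w=90) cum 165  ← median
  y=18 (Denby, w=55) cum 220
  y=20 (Ashton, w=50) cum 270
⇒ y* = 16

(8, 16)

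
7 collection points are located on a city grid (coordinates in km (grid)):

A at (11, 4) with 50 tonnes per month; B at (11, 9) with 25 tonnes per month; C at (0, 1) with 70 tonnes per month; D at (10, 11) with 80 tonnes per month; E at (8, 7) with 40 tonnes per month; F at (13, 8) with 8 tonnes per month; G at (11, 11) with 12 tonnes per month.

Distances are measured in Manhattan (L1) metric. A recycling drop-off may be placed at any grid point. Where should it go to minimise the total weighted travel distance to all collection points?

Manhattan distance separates: Σwᵢ(|x−xᵢ|+|y−yᵢ|) = Σwᵢ|x−xᵢ| + Σwᵢ|y−yᵢ|, so x and y are optimised independently as 1-D weighted medians.
Total weight W = 285; half = 142.5.
x-coordinate, sorted with cumulative weight:
  x=0 (C, w=70) cum 70
  x=8 (E, w=40) cum 110
  x=10 (D, w=80) cum 190  ← median
  x=11 (A, w=50) cum 240
  x=11 (B, w=25) cum 265
  x=11 (G, w=12) cum 277
  x=13 (F, w=8) cum 285
⇒ x* = 10
y-coordinate, sorted with cumulative weight:
  y=1 (C, w=70) cum 70
  y=4 (A, w=50) cum 120
  y=7 (E, w=40) cum 160  ← median
  y=8 (F, w=8) cum 168
  y=9 (B, w=25) cum 193
  y=11 (D, w=80) cum 273
  y=11 (G, w=12) cum 285
⇒ y* = 7

(10, 7)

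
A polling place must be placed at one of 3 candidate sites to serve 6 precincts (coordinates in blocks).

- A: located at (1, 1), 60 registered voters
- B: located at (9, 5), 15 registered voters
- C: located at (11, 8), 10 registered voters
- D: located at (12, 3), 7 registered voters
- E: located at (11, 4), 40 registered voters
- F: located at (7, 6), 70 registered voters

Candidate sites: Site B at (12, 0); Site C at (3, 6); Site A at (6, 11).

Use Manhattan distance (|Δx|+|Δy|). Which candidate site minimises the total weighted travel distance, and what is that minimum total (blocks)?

Total weighted distance at each candidate:
  Site B (12, 0): total = 1921
  Site C (3, 6): total = 1389
  Site A (6, 11): total = 2113
Minimum is at Site C with total 1389 blocks.

Site C, total 1389 blocks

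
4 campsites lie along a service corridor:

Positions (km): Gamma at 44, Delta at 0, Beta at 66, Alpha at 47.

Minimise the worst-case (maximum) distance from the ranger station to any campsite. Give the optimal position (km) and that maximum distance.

The 1-center on a line is the midpoint of the two extreme points: leftmost at 0, rightmost at 66.
Optimal location = (0 + 66)/2 = 33; maximum distance = (66 − 0)/2 = 33.

location 33, max distance 33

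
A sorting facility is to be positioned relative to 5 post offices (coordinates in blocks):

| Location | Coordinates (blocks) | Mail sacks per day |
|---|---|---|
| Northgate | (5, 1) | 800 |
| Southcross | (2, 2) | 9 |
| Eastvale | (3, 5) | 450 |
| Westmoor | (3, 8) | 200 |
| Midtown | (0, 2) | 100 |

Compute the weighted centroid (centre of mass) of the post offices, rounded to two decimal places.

(3.83, 3.12)

The minimiser of Σwᵢ‖p−pᵢ‖² is the weighted centroid p* = (Σwᵢpᵢ)/(Σwᵢ).
Σwᵢ = 1559.
Σwᵢxᵢ = 800·5 + 9·2 + 450·3 + 200·3 + 100·0 = 5968.
Σwᵢyᵢ = 800·1 + 9·2 + 450·5 + 200·8 + 100·2 = 4868.
x* = 5968/1559 = 3.83, y* = 4868/1559 = 3.12.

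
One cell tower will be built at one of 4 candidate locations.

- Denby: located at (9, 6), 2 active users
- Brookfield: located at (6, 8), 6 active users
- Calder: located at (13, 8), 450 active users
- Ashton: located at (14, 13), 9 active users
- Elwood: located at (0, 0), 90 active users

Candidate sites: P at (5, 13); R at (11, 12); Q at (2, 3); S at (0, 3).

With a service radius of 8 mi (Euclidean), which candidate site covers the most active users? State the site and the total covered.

Coverage radius r = 8 mi; a point is covered iff (Δx)²+(Δy)² ≤ 8² = 64.
  P (5, 13): covers {Brookfield} → 6
  R (11, 12): covers {Denby, Brookfield, Calder, Ashton} → 467
  Q (2, 3): covers {Denby, Brookfield, Elwood} → 98
  S (0, 3): covers {Brookfield, Elwood} → 96
Maximum coverage at R: 467 active users.

R, covering 467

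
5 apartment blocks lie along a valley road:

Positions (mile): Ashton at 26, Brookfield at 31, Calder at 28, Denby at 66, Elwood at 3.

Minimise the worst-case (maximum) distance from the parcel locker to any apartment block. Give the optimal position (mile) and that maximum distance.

location 34.5, max distance 31.5

The 1-center on a line is the midpoint of the two extreme points: leftmost at 3, rightmost at 66.
Optimal location = (3 + 66)/2 = 34.5; maximum distance = (66 − 3)/2 = 31.5.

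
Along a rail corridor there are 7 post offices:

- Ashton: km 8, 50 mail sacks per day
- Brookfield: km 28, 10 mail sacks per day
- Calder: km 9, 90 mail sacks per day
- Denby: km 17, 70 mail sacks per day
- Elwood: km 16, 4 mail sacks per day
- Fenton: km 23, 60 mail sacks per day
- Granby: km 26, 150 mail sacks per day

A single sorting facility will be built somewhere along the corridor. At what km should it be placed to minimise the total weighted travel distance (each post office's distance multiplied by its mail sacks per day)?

For a sum of weighted absolute distances on a line, the optimum is the weighted median (not the mean). Total weight W = 434; half-weight = 217.
Sort by position and accumulate weight:
  km 8 (Ashton, w=50) → cum 50
  km 9 (Calder, w=90) → cum 140
  km 16 (Elwood, w=4) → cum 144
  km 17 (Denby, w=70) → cum 214
  km 23 (Fenton, w=60) → cum 274  ≥ 217 → median here
  km 26 (Granby, w=150) → cum 424
  km 28 (Brookfield, w=10) → cum 434
Optimal location: km 23.

x = 23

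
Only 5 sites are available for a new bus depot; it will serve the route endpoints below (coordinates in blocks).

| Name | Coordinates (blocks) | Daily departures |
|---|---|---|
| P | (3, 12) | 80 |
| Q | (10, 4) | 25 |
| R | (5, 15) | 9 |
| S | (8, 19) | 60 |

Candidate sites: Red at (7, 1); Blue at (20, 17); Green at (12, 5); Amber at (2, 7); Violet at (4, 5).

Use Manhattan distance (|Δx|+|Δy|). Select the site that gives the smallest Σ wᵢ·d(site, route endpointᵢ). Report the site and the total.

Total weighted distance at each candidate:
  Red (7, 1): total = 2634
  Blue (20, 17): total = 3328
  Green (12, 5): total = 2588
  Amber (2, 7): total = 1934
  Violet (4, 5): total = 1994
Minimum is at Amber with total 1934 blocks.

Amber, total 1934 blocks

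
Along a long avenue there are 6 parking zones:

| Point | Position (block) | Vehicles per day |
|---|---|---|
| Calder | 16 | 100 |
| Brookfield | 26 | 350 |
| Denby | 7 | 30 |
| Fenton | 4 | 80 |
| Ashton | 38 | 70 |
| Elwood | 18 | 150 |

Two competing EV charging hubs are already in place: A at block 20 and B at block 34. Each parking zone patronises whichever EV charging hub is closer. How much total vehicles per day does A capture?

The indifferent point is the midpoint (20+34)/2 = 27; parking zones left of it (closer to A at 20) go to A, those right go to B.
  Fenton at 4 (w=80) → A
  Denby at 7 (w=30) → A
  Calder at 16 (w=100) → A
  Elwood at 18 (w=150) → A
  Brookfield at 26 (w=350) → A
  Ashton at 38 (w=70) → B
A captures 710; B captures 70.

710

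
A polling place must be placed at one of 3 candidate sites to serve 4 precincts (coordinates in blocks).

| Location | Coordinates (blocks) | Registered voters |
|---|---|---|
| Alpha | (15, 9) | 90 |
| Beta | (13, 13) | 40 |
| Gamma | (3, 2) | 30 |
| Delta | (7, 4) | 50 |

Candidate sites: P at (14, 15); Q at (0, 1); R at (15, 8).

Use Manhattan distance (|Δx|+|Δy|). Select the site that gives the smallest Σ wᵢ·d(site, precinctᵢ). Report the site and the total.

R, total 1510 blocks

Total weighted distance at each candidate:
  P (14, 15): total = 2370
  Q (0, 1): total = 3690
  R (15, 8): total = 1510
Minimum is at R with total 1510 blocks.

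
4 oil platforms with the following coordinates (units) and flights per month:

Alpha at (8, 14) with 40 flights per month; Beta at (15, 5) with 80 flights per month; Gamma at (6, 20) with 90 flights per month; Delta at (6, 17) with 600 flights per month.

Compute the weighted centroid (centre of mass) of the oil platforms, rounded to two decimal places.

The minimiser of Σwᵢ‖p−pᵢ‖² is the weighted centroid p* = (Σwᵢpᵢ)/(Σwᵢ).
Σwᵢ = 810.
Σwᵢxᵢ = 40·8 + 80·15 + 90·6 + 600·6 = 5660.
Σwᵢyᵢ = 40·14 + 80·5 + 90·20 + 600·17 = 12960.
x* = 5660/810 = 6.99, y* = 12960/810 = 16.00.

(6.99, 16.00)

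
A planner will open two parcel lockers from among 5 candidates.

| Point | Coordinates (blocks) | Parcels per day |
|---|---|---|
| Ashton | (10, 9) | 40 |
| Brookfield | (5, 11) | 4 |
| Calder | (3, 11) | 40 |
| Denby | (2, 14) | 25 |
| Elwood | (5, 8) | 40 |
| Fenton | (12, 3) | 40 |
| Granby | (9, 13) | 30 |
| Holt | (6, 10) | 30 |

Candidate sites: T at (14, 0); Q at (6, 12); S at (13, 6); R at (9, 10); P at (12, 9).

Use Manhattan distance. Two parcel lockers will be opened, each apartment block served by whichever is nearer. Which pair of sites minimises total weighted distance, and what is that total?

{Q, P}, total 1018

Evaluate every pair (each demand assigned to the nearer of the two):
  {Q, P}: total = 1018
  {Q, S}: total = 1098
  {Q, R}: total = 1148
  {T, Q}: total = 1178
  {S, R}: total = 1235
  {T, R}: total = 1275
  {R, P}: total = 1315
  {S, P}: total = 1831
  {T, P}: total = 1871
  {T, S}: total = 2587
Best pair: {Q, P} with total 1018.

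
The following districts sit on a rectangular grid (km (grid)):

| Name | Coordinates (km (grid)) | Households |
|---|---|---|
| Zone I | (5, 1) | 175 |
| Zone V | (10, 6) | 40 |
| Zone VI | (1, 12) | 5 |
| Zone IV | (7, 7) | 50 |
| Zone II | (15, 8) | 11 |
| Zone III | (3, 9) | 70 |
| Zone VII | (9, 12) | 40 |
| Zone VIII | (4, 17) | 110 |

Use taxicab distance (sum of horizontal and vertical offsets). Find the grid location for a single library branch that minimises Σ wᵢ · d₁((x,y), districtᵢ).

Manhattan distance separates: Σwᵢ(|x−xᵢ|+|y−yᵢ|) = Σwᵢ|x−xᵢ| + Σwᵢ|y−yᵢ|, so x and y are optimised independently as 1-D weighted medians.
Total weight W = 501; half = 250.5.
x-coordinate, sorted with cumulative weight:
  x=1 (Zone VI, w=5) cum 5
  x=3 (Zone III, w=70) cum 75
  x=4 (Zone VIII, w=110) cum 185
  x=5 (Zone I, w=175) cum 360  ← median
  x=7 (Zone IV, w=50) cum 410
  x=9 (Zone VII, w=40) cum 450
  x=10 (Zone V, w=40) cum 490
  x=15 (Zone II, w=11) cum 501
⇒ x* = 5
y-coordinate, sorted with cumulative weight:
  y=1 (Zone I, w=175) cum 175
  y=6 (Zone V, w=40) cum 215
  y=7 (Zone IV, w=50) cum 265  ← median
  y=8 (Zone II, w=11) cum 276
  y=9 (Zone III, w=70) cum 346
  y=12 (Zone VI, w=5) cum 351
  y=12 (Zone VII, w=40) cum 391
  y=17 (Zone VIII, w=110) cum 501
⇒ y* = 7

(5, 7)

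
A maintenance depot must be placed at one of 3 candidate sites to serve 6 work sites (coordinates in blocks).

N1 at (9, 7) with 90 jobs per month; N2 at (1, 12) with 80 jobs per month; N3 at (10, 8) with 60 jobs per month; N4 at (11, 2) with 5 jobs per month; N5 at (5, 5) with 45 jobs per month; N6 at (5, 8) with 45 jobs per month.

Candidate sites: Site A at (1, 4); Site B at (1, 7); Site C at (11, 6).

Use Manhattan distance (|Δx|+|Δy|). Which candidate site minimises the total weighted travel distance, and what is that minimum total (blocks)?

Total weighted distance at each candidate:
  Site A (1, 4): total = 3055
  Site B (1, 7): total = 2290
  Site C (11, 6): total = 2425
Minimum is at Site B with total 2290 blocks.

Site B, total 2290 blocks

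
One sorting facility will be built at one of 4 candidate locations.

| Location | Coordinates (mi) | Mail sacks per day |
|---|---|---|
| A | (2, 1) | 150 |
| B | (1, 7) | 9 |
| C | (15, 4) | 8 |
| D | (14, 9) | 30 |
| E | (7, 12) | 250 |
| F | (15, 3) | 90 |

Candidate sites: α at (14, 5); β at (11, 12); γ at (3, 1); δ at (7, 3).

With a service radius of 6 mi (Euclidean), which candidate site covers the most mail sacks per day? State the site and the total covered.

Coverage radius r = 6 mi; a point is covered iff (Δx)²+(Δy)² ≤ 6² = 36.
  α (14, 5): covers {C, D, F} → 128
  β (11, 12): covers {D, E} → 280
  γ (3, 1): covers {A} → 150
  δ (7, 3): covers {A} → 150
Maximum coverage at β: 280 mail sacks per day.

β, covering 280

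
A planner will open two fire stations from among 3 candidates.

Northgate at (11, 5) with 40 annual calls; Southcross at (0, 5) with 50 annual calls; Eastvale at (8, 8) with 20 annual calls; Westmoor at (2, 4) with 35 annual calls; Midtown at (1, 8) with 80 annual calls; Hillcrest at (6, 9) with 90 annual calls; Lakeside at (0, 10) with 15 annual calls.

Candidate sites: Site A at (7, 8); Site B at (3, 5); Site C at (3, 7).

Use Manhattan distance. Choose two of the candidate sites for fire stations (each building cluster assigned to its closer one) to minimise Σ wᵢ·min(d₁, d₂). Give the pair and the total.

{Site A, Site C}, total 1200

Evaluate every pair (each demand assigned to the nearer of the two):
  {Site A, Site C}: total = 1200
  {Site A, Site B}: total = 1220
  {Site B, Site C}: total = 1440
Best pair: {Site A, Site C} with total 1200.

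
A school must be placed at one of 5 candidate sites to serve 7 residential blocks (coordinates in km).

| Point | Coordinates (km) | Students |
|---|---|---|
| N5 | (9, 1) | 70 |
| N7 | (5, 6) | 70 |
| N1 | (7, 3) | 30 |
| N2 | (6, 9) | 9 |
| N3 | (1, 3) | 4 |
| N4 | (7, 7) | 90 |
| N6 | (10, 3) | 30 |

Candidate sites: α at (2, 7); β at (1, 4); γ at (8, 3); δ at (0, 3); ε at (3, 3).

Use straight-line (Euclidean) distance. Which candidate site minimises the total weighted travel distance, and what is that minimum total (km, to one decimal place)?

γ, total 999.5 km

Total weighted distance at each candidate:
  α (2, 7): total = 1833.9
  β (1, 4): total = 2036.7
  γ (8, 3): total = 999.5
  δ (0, 3): total = 2369.5
  ε (3, 3): total = 1602.6
Minimum is at γ with total 999.5 km.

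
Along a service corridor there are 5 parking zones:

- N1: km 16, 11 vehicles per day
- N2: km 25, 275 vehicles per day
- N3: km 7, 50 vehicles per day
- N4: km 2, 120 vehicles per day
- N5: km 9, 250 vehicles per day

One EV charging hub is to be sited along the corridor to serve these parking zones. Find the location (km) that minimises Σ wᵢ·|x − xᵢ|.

For a sum of weighted absolute distances on a line, the optimum is the weighted median (not the mean). Total weight W = 706; half-weight = 353.
Sort by position and accumulate weight:
  km 2 (N4, w=120) → cum 120
  km 7 (N3, w=50) → cum 170
  km 9 (N5, w=250) → cum 420  ≥ 353 → median here
  km 16 (N1, w=11) → cum 431
  km 25 (N2, w=275) → cum 706
Optimal location: km 9.

x = 9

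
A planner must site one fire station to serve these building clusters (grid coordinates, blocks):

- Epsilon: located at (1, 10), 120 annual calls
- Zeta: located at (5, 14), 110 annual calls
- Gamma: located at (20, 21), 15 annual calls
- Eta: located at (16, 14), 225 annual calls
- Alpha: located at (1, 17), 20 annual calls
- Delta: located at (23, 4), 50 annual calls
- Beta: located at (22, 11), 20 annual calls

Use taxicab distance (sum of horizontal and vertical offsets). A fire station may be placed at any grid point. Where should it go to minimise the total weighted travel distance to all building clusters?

Manhattan distance separates: Σwᵢ(|x−xᵢ|+|y−yᵢ|) = Σwᵢ|x−xᵢ| + Σwᵢ|y−yᵢ|, so x and y are optimised independently as 1-D weighted medians.
Total weight W = 560; half = 280.
x-coordinate, sorted with cumulative weight:
  x=1 (Epsilon, w=120) cum 120
  x=1 (Alpha, w=20) cum 140
  x=5 (Zeta, w=110) cum 250
  x=16 (Eta, w=225) cum 475  ← median
  x=20 (Gamma, w=15) cum 490
  x=22 (Beta, w=20) cum 510
  x=23 (Delta, w=50) cum 560
⇒ x* = 16
y-coordinate, sorted with cumulative weight:
  y=4 (Delta, w=50) cum 50
  y=10 (Epsilon, w=120) cum 170
  y=11 (Beta, w=20) cum 190
  y=14 (Zeta, w=110) cum 300  ← median
  y=14 (Eta, w=225) cum 525
  y=17 (Alpha, w=20) cum 545
  y=21 (Gamma, w=15) cum 560
⇒ y* = 14

(16, 14)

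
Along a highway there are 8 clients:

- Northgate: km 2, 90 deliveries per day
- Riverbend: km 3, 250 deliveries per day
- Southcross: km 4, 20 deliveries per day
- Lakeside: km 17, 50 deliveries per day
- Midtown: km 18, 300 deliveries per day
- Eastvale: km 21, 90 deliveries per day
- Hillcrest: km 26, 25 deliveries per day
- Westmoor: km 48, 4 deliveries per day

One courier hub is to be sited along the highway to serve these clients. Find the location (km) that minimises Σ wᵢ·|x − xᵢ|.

For a sum of weighted absolute distances on a line, the optimum is the weighted median (not the mean). Total weight W = 829; half-weight = 414.5.
Sort by position and accumulate weight:
  km 2 (Northgate, w=90) → cum 90
  km 3 (Riverbend, w=250) → cum 340
  km 4 (Southcross, w=20) → cum 360
  km 17 (Lakeside, w=50) → cum 410
  km 18 (Midtown, w=300) → cum 710  ≥ 414.5 → median here
  km 21 (Eastvale, w=90) → cum 800
  km 26 (Hillcrest, w=25) → cum 825
  km 48 (Westmoor, w=4) → cum 829
Optimal location: km 18.

x = 18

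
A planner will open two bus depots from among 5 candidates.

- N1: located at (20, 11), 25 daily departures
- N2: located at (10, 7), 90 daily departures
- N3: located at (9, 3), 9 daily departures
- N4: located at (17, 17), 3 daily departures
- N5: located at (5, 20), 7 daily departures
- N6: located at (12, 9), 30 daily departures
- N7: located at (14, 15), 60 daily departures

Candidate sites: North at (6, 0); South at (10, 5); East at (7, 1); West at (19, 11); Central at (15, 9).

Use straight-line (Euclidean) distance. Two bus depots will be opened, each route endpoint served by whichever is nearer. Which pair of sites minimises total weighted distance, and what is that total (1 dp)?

Evaluate every pair (each demand assigned to the nearer of the two):
  {South, West}: total = 873.1
  {South, Central}: total = 918.5
  {West, Central}: total = 1164.0
  {East, Central}: total = 1228.5
  {North, Central}: total = 1241.2
  {East, West}: total = 1392.3
  {North, South}: total = 1424.4
  {South, East}: total = 1424.4
  {North, West}: total = 1526.9
  {North, East}: total = 2451.7
Best pair: {South, West} with total 873.1.

{South, West}, total 873.1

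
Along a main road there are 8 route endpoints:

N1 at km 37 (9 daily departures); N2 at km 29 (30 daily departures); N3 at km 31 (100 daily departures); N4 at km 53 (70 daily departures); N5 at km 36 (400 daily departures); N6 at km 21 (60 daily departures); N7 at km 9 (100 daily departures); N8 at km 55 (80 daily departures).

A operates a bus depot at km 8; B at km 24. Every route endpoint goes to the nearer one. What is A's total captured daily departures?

100

The indifferent point is the midpoint (8+24)/2 = 16; route endpoints left of it (closer to A at 8) go to A, those right go to B.
  N7 at 9 (w=100) → A
  N6 at 21 (w=60) → B
  N2 at 29 (w=30) → B
  N3 at 31 (w=100) → B
  N5 at 36 (w=400) → B
  N1 at 37 (w=9) → B
  N4 at 53 (w=70) → B
  N8 at 55 (w=80) → B
A captures 100; B captures 749.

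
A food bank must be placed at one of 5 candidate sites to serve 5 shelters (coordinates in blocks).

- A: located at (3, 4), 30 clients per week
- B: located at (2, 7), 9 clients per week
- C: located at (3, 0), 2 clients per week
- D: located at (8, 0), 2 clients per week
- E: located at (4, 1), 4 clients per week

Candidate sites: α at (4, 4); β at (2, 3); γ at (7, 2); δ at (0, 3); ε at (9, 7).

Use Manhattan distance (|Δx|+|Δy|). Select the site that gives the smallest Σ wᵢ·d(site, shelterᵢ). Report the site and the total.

Total weighted distance at each candidate:
  α (4, 4): total = 113
  β (2, 3): total = 138
  γ (7, 2): total = 304
  δ (0, 3): total = 232
  ε (9, 7): total = 419
Minimum is at α with total 113 blocks.

α, total 113 blocks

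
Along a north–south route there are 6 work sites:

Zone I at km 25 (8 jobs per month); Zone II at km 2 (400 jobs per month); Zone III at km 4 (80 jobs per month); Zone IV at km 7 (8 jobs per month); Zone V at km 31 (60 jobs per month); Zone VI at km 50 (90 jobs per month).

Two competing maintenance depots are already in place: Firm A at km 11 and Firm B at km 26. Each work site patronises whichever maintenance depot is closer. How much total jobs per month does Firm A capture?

488

The indifferent point is the midpoint (11+26)/2 = 18.5; work sites left of it (closer to Firm A at 11) go to Firm A, those right go to Firm B.
  Zone II at 2 (w=400) → Firm A
  Zone III at 4 (w=80) → Firm A
  Zone IV at 7 (w=8) → Firm A
  Zone I at 25 (w=8) → Firm B
  Zone V at 31 (w=60) → Firm B
  Zone VI at 50 (w=90) → Firm B
Firm A captures 488; Firm B captures 158.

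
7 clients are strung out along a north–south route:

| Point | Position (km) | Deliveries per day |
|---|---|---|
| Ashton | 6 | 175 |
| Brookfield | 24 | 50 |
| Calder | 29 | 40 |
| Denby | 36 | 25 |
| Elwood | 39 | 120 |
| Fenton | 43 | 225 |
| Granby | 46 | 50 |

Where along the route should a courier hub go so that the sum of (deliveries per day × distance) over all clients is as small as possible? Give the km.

For a sum of weighted absolute distances on a line, the optimum is the weighted median (not the mean). Total weight W = 685; half-weight = 342.5.
Sort by position and accumulate weight:
  km 6 (Ashton, w=175) → cum 175
  km 24 (Brookfield, w=50) → cum 225
  km 29 (Calder, w=40) → cum 265
  km 36 (Denby, w=25) → cum 290
  km 39 (Elwood, w=120) → cum 410  ≥ 342.5 → median here
  km 43 (Fenton, w=225) → cum 635
  km 46 (Granby, w=50) → cum 685
Optimal location: km 39.

x = 39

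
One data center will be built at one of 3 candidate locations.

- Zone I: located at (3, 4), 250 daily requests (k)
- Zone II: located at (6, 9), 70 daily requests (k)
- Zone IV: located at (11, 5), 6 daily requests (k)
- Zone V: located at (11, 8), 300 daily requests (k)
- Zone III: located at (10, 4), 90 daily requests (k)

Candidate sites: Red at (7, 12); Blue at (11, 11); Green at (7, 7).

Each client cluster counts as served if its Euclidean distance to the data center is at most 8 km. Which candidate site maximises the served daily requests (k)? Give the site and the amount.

Coverage radius r = 8 km; a point is covered iff (Δx)²+(Δy)² ≤ 8² = 64.
  Red (7, 12): covers {Zone II, Zone V} → 370
  Blue (11, 11): covers {Zone II, Zone IV, Zone V, Zone III} → 466
  Green (7, 7): covers {Zone I, Zone II, Zone IV, Zone V, Zone III} → 716
Maximum coverage at Green: 716 daily requests (k).

Green, covering 716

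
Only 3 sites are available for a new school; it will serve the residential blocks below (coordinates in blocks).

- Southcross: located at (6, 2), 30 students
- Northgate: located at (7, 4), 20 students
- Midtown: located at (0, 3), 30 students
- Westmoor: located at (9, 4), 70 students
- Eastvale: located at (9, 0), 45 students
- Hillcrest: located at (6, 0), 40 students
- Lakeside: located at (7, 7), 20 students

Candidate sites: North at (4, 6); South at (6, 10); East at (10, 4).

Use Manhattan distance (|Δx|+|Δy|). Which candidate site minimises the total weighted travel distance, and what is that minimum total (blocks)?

East, total 1305 blocks

Total weighted distance at each candidate:
  North (4, 6): total = 1875
  South (6, 10): total = 2465
  East (10, 4): total = 1305
Minimum is at East with total 1305 blocks.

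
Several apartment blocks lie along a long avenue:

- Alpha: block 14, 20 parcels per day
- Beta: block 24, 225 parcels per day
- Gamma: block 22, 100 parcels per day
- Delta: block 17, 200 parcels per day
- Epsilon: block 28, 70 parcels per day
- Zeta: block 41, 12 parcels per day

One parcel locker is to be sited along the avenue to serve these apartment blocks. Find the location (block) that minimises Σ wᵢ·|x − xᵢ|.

x = 22

For a sum of weighted absolute distances on a line, the optimum is the weighted median (not the mean). Total weight W = 627; half-weight = 313.5.
Sort by position and accumulate weight:
  block 14 (Alpha, w=20) → cum 20
  block 17 (Delta, w=200) → cum 220
  block 22 (Gamma, w=100) → cum 320  ≥ 313.5 → median here
  block 24 (Beta, w=225) → cum 545
  block 28 (Epsilon, w=70) → cum 615
  block 41 (Zeta, w=12) → cum 627
Optimal location: block 22.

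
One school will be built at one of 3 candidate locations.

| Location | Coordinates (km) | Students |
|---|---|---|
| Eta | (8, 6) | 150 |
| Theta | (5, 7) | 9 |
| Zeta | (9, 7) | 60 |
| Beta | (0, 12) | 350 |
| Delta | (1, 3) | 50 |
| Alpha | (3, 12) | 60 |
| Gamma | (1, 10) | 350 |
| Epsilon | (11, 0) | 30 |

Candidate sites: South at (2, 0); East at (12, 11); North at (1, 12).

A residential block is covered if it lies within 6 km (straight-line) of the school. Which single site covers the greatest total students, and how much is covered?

Coverage radius r = 6 km; a point is covered iff (Δx)²+(Δy)² ≤ 6² = 36.
  South (2, 0): covers {Delta} → 50
  East (12, 11): covers {Zeta} → 60
  North (1, 12): covers {Beta, Alpha, Gamma} → 760
Maximum coverage at North: 760 students.

North, covering 760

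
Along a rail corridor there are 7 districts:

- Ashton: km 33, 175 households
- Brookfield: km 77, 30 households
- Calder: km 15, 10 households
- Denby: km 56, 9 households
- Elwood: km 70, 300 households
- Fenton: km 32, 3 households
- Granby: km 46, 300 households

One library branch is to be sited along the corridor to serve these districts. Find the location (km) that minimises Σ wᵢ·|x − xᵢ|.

For a sum of weighted absolute distances on a line, the optimum is the weighted median (not the mean). Total weight W = 827; half-weight = 413.5.
Sort by position and accumulate weight:
  km 15 (Calder, w=10) → cum 10
  km 32 (Fenton, w=3) → cum 13
  km 33 (Ashton, w=175) → cum 188
  km 46 (Granby, w=300) → cum 488  ≥ 413.5 → median here
  km 56 (Denby, w=9) → cum 497
  km 70 (Elwood, w=300) → cum 797
  km 77 (Brookfield, w=30) → cum 827
Optimal location: km 46.

x = 46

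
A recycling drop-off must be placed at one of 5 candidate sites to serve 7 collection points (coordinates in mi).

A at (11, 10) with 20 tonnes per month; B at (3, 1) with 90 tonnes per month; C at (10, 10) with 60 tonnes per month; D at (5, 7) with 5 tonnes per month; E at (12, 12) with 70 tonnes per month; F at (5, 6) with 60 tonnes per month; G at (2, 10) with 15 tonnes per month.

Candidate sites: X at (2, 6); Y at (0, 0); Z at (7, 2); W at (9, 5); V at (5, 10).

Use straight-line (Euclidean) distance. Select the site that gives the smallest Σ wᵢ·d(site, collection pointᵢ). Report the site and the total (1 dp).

Total weighted distance at each candidate:
  X (2, 6): total = 2264.7
  Y (0, 0): total = 3283.0
  Z (7, 2): total = 2282.0
  W (9, 5): total = 1994.5
  V (5, 10): total = 2059.4
Minimum is at W with total 1994.5 mi.

W, total 1994.5 mi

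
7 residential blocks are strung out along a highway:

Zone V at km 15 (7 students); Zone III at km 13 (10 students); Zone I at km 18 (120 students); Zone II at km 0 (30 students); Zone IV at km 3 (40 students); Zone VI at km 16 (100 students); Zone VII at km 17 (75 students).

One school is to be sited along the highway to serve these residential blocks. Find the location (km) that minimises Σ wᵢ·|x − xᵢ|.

x = 17

For a sum of weighted absolute distances on a line, the optimum is the weighted median (not the mean). Total weight W = 382; half-weight = 191.
Sort by position and accumulate weight:
  km 0 (Zone II, w=30) → cum 30
  km 3 (Zone IV, w=40) → cum 70
  km 13 (Zone III, w=10) → cum 80
  km 15 (Zone V, w=7) → cum 87
  km 16 (Zone VI, w=100) → cum 187
  km 17 (Zone VII, w=75) → cum 262  ≥ 191 → median here
  km 18 (Zone I, w=120) → cum 382
Optimal location: km 17.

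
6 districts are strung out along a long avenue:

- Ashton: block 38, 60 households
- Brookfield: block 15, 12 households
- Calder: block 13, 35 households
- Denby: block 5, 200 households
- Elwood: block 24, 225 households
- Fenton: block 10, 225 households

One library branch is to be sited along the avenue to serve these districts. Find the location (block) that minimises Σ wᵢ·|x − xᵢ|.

x = 10

For a sum of weighted absolute distances on a line, the optimum is the weighted median (not the mean). Total weight W = 757; half-weight = 378.5.
Sort by position and accumulate weight:
  block 5 (Denby, w=200) → cum 200
  block 10 (Fenton, w=225) → cum 425  ≥ 378.5 → median here
  block 13 (Calder, w=35) → cum 460
  block 15 (Brookfield, w=12) → cum 472
  block 24 (Elwood, w=225) → cum 697
  block 38 (Ashton, w=60) → cum 757
Optimal location: block 10.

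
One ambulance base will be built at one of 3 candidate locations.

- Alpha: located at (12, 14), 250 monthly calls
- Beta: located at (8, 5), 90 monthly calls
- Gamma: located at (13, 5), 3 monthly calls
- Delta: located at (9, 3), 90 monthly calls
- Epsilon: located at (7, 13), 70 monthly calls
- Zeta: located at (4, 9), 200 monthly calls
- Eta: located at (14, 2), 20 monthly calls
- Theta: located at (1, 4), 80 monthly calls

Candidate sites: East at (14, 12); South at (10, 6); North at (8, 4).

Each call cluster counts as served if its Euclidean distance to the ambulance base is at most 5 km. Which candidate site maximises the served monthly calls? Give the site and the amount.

East, covering 250

Coverage radius r = 5 km; a point is covered iff (Δx)²+(Δy)² ≤ 5² = 25.
  East (14, 12): covers {Alpha} → 250
  South (10, 6): covers {Beta, Gamma, Delta} → 183
  North (8, 4): covers {Beta, Delta} → 180
Maximum coverage at East: 250 monthly calls.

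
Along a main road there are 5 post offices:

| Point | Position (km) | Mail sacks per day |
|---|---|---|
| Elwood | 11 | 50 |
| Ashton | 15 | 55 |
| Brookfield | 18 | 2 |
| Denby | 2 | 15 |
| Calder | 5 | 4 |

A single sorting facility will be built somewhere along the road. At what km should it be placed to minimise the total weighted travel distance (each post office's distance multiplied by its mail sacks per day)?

x = 11

For a sum of weighted absolute distances on a line, the optimum is the weighted median (not the mean). Total weight W = 126; half-weight = 63.
Sort by position and accumulate weight:
  km 2 (Denby, w=15) → cum 15
  km 5 (Calder, w=4) → cum 19
  km 11 (Elwood, w=50) → cum 69  ≥ 63 → median here
  km 15 (Ashton, w=55) → cum 124
  km 18 (Brookfield, w=2) → cum 126
Optimal location: km 11.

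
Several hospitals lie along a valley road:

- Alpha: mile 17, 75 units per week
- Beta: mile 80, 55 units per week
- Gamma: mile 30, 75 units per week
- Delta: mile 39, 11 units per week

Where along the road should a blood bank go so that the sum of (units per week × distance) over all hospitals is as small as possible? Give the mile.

For a sum of weighted absolute distances on a line, the optimum is the weighted median (not the mean). Total weight W = 216; half-weight = 108.
Sort by position and accumulate weight:
  mile 17 (Alpha, w=75) → cum 75
  mile 30 (Gamma, w=75) → cum 150  ≥ 108 → median here
  mile 39 (Delta, w=11) → cum 161
  mile 80 (Beta, w=55) → cum 216
Optimal location: mile 30.

x = 30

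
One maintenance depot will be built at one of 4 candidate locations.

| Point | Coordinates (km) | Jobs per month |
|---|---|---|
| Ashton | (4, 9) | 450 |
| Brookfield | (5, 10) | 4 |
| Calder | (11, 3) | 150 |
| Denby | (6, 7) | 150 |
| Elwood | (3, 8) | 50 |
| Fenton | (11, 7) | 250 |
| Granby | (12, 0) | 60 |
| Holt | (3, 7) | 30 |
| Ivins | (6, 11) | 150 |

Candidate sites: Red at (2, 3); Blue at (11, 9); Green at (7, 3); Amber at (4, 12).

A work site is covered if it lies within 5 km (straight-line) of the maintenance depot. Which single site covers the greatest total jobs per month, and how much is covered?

Coverage radius r = 5 km; a point is covered iff (Δx)²+(Δy)² ≤ 5² = 25.
  Red (2, 3): covers {Holt} → 30
  Blue (11, 9): covers {Fenton} → 250
  Green (7, 3): covers {Calder, Denby} → 300
  Amber (4, 12): covers {Ashton, Brookfield, Elwood, Ivins} → 654
Maximum coverage at Amber: 654 jobs per month.

Amber, covering 654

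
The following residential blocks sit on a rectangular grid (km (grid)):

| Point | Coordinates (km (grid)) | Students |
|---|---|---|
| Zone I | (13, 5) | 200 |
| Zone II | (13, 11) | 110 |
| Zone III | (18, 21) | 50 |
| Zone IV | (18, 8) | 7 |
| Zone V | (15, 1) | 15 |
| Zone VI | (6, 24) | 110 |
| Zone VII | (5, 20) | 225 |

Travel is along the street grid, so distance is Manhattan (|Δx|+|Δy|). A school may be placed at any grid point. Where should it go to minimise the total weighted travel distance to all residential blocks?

Manhattan distance separates: Σwᵢ(|x−xᵢ|+|y−yᵢ|) = Σwᵢ|x−xᵢ| + Σwᵢ|y−yᵢ|, so x and y are optimised independently as 1-D weighted medians.
Total weight W = 717; half = 358.5.
x-coordinate, sorted with cumulative weight:
  x=5 (Zone VII, w=225) cum 225
  x=6 (Zone VI, w=110) cum 335
  x=13 (Zone I, w=200) cum 535  ← median
  x=13 (Zone II, w=110) cum 645
  x=15 (Zone V, w=15) cum 660
  x=18 (Zone III, w=50) cum 710
  x=18 (Zone IV, w=7) cum 717
⇒ x* = 13
y-coordinate, sorted with cumulative weight:
  y=1 (Zone V, w=15) cum 15
  y=5 (Zone I, w=200) cum 215
  y=8 (Zone IV, w=7) cum 222
  y=11 (Zone II, w=110) cum 332
  y=20 (Zone VII, w=225) cum 557  ← median
  y=21 (Zone III, w=50) cum 607
  y=24 (Zone VI, w=110) cum 717
⇒ y* = 20

(13, 20)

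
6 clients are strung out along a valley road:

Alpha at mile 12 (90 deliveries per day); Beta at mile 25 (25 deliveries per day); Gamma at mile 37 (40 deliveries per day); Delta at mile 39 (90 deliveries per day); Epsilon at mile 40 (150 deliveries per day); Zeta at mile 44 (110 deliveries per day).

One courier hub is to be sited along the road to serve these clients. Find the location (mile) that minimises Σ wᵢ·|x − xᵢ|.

For a sum of weighted absolute distances on a line, the optimum is the weighted median (not the mean). Total weight W = 505; half-weight = 252.5.
Sort by position and accumulate weight:
  mile 12 (Alpha, w=90) → cum 90
  mile 25 (Beta, w=25) → cum 115
  mile 37 (Gamma, w=40) → cum 155
  mile 39 (Delta, w=90) → cum 245
  mile 40 (Epsilon, w=150) → cum 395  ≥ 252.5 → median here
  mile 44 (Zeta, w=110) → cum 505
Optimal location: mile 40.

x = 40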